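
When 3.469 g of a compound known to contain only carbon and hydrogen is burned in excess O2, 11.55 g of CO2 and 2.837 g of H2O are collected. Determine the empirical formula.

C5H6

mol C = 11.55 / 44.01 = 0.2624; mass C = 0.2624 × 12.01 = 3.152 g
mol H = 2 × (2.837 / 18.02) = 0.3149; mass H = 0.3149 × 1.008 = 0.3174 g
Smallest is C at 0.2624 mol; normalising gives C 1.000, H 1.200
Scaling by 5: C 5.00, H 6.00 → C5H6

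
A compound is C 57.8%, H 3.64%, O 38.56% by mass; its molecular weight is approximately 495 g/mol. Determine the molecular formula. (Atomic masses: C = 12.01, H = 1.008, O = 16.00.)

Assume 100 g: 57.8 g C, 3.64 g H, 38.56 g O.
C: 57.8 g ÷ 12.01 g/mol = 4.813 mol
H: 3.64 g ÷ 1.008 g/mol = 3.611 mol
O: 38.56 g ÷ 16.00 g/mol = 2.41 mol
Divide by the smallest (2.41 mol O): C 1.997, H 1.498, O 1.000
×2: C 3.99, H 3.00, O 2.00 → C4H3O2
Empirical-formula mass = 83.06 g/mol
n = 495 / 83.06 = 5.96 ≈ 6
Molecular formula = (C4H3O2)×6 = C24H18O12

C24H18O12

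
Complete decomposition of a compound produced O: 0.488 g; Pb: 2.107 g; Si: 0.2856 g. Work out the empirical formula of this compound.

O3PbSi

O: 0.488 g ÷ 16.00 g/mol = 0.0305 mol
Pb: 2.107 g ÷ 207.2 g/mol = 0.01017 mol
Si: 0.2856 g ÷ 28.09 g/mol = 0.01017 mol
Divide by the smallest (0.01017 mol Si): O 3.000, Pb 1.000, Si 1.000
≈ 3:1:1 → O3PbSi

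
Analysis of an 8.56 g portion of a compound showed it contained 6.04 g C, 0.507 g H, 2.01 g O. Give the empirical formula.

C4H4O

C: 6.04 g ÷ 12.01 g/mol = 0.5029 mol
H: 0.507 g ÷ 1.008 g/mol = 0.503 mol
O: 2.01 g ÷ 16.00 g/mol = 0.1256 mol
Smallest is O at 0.1256 mol; normalising gives C 4.003, H 4.004, O 1.000
Ratio ≈ 4:4:1, so the empirical formula is C4H4O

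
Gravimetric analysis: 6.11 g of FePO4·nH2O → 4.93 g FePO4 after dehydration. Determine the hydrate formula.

FePO4·2H2O

Mass of water lost = 6.11 − 4.93 = 1.18 g → 1.18 / 18.02 = 0.06548 mol H2O
Molar mass of FePO4 = 150.82 g/mol → mol FePO4 = 4.93 / 150.82 = 0.03269
n = 0.06548 / 0.03269 = 2.00 ≈ 2 → FePO4·2H2O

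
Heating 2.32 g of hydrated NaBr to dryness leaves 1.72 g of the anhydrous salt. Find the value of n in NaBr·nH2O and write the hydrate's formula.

NaBr·2H2O

Mass of water lost = 2.32 − 1.72 = 0.6 g → 0.6 / 18.02 = 0.0333 mol H2O
Molar mass of NaBr = 102.89 g/mol → mol NaBr = 1.72 / 102.89 = 0.01672
n = 0.0333 / 0.01672 = 1.99 ≈ 2 → NaBr·2H2O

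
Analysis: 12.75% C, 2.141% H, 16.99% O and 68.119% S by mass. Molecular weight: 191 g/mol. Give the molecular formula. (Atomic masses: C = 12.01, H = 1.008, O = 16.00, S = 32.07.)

C2H4O2S4

Assume 100 g: 12.75 g C, 2.141 g H, 16.99 g O, 68.119 g S.
n(C) = 12.75/12.01 = 1.062, n(H) = 2.141/1.008 = 2.124, n(O) = 16.99/16.00 = 1.062, n(S) = 68.119/32.07 = 2.124
Smallest is C at 1.062 mol; normalising gives C 1.000, H 2.001, O 1.000, S 2.001
→ CH2OS2
Empirical-formula mass = 94.17 g/mol
n = 191 / 94.17 = 2.03 ≈ 2
Molecular formula = (CH2OS2)×2 = C2H4O2S4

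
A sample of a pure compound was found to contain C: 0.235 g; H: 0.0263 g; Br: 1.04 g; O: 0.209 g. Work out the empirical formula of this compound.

Moles — C: 0.235 / 12.01 = 0.01957 mol; H: 0.0263 / 1.008 = 0.02609 mol; Br: 1.04 / 79.90 = 0.01302 mol; O: 0.209 / 16.00 = 0.01306 mol
Smallest is Br at 0.01302 mol; normalising gives C 1.503, H 2.005, Br 1.000, O 1.004
Scaling by 2: C 3.01, H 4.01, Br 2.00, O 2.01 → C3H4Br2O2

C3H4Br2O2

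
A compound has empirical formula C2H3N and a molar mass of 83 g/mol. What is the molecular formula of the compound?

C4H6N2

Empirical-formula mass = 41.05 g/mol
n = 83 / 41.05 = 2.02 ≈ 2
Molecular formula = (C2H3N)2 = C4H6N2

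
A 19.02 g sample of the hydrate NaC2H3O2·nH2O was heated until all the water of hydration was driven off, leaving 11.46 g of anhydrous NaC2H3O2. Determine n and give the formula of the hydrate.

NaC2H3O2·3H2O

Mass of water lost = 19.02 − 11.46 = 7.56 g → 7.56 / 18.02 = 0.4195 mol H2O
Molar mass of NaC2H3O2 = 82.03 g/mol → mol NaC2H3O2 = 11.46 / 82.03 = 0.1397
n = 0.4195 / 0.1397 = 3.00 ≈ 3 → NaC2H3O2·3H2O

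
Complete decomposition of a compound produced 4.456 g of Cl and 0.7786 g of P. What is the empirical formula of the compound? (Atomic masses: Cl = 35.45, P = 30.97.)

Cl: 4.456 g ÷ 35.45 g/mol = 0.1257 mol
P: 0.7786 g ÷ 30.97 g/mol = 0.02514 mol
Divide by the smallest (0.02514 mol P): Cl 5.000, P 1.000
≈ 5:1 → Cl5P

Cl5P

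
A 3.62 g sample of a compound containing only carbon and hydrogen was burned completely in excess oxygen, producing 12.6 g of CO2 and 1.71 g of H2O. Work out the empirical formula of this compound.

mol C = 12.6 / 44.01 = 0.2863; mass C = 0.2863 × 12.01 = 3.438 g
mol H = 2 × (1.71 / 18.02) = 0.1898; mass H = 0.1898 × 1.008 = 0.1913 g
Divide by the smallest (0.1898 mol H): C 1.509, H 1.000
Scaling by 2: C 3.02, H 2.00 → C3H2

C3H2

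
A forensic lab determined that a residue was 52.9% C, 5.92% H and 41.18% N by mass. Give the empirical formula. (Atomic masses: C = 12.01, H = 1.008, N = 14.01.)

Assume 100 g: 52.9 g C, 5.92 g H, 41.18 g N.
n(C) = 52.9/12.01 = 4.405, n(H) = 5.92/1.008 = 5.873, n(N) = 41.18/14.01 = 2.939
Divide by the smallest (2.939 mol N): C 1.499, H 1.998, N 1.000
Scaling by 2: C 3.00, H 4.00, N 2.00 → C3H4N2

C3H4N2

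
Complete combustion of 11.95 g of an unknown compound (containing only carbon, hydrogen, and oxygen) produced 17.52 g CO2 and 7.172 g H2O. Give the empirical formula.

mol C = 17.52 / 44.01 = 0.3981; mass C = 0.3981 × 12.01 = 4.781 g
mol H = 2 × (7.172 / 18.02) = 0.7960; mass H = 0.7960 × 1.008 = 0.8024 g
mass O = 11.95 − (5.583) = 6.367 g → mol O = 0.3979
Smallest is O at 0.3979 mol; normalising gives C 1.000, H 2.000, O 1.000
≈ 1:2:1 → CH2O

CH2O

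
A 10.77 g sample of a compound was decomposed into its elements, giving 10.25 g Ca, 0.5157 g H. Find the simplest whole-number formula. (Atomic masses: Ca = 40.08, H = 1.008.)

CaH2

Ca: 10.25 g ÷ 40.08 g/mol = 0.2557 mol
H: 0.5157 g ÷ 1.008 g/mol = 0.5116 mol
Divide by the smallest (0.2557 mol Ca): Ca 1.000, H 2.001
→ CaH2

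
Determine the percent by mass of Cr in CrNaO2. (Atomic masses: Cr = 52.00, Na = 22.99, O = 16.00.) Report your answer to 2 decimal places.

Molar mass = 1(52.00) + 1(22.99) + 2(16.00) = 106.990 g/mol
Mass of Cr per mole = 1 × 52.00 = 52.000 g
% Cr = 52.000 / 106.990 × 100 = 48.60%

48.60%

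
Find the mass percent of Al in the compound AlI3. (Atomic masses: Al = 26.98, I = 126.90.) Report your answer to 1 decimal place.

Molar mass = 1(26.98) + 3(126.90) = 407.680 g/mol
Mass of Al per mole = 1 × 26.98 = 26.980 g
% Al = 26.980 / 407.680 × 100 = 6.6%

6.6%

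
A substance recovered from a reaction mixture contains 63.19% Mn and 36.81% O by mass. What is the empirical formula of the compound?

MnO2

Assume 100 g: 63.19 g Mn, 36.81 g O.
Moles — Mn: 63.19 / 54.94 = 1.15 mol; O: 36.81 / 16.00 = 2.301 mol
Ratios (÷ 1.15): Mn 1.000, O 2.000
→ MnO2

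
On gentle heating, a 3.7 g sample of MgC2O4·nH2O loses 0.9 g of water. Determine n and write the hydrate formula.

MgC2O4·2H2O

Mass of anhydrous MgC2O4 = 3.7 − 0.9 = 2.8 g
mol H2O = 0.9 / 18.02 = 0.04994
Molar mass of MgC2O4 = 112.33 g/mol → mol MgC2O4 = 2.8 / 112.33 = 0.02493
n = 0.04994 / 0.02493 = 2.00 ≈ 2 → MgC2O4·2H2O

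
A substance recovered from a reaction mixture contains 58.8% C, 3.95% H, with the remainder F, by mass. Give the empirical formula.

Assume 100 g: 58.8 g C, 3.95 g H, 37.25 g F.
C: 58.8 g ÷ 12.01 g/mol = 4.896 mol
H: 3.95 g ÷ 1.008 g/mol = 3.919 mol
F: 37.25 g ÷ 19.00 g/mol = 1.961 mol
Smallest is F at 1.961 mol; normalising gives C 2.497, H 1.999, F 1.000
×2: C 4.99, H 4.00, F 2.00 → C5H4F2

C5H4F2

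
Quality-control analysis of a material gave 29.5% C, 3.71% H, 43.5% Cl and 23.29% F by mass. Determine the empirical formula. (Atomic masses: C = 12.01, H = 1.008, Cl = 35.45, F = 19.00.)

C2H3ClF

Assume 100 g: 29.5 g C, 3.71 g H, 43.5 g Cl, 23.29 g F.
Moles — C: 29.5 / 12.01 = 2.456 mol; H: 3.71 / 1.008 = 3.681 mol; Cl: 43.5 / 35.45 = 1.227 mol; F: 23.29 / 19.00 = 1.226 mol
Ratios (÷ 1.226): C 2.004, H 3.003, Cl 1.001, F 1.000
≈ 2:3:1:1 → C2H3ClF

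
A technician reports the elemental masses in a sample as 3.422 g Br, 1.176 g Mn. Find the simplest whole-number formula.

Br: 3.422 g ÷ 79.90 g/mol = 0.04283 mol
Mn: 1.176 g ÷ 54.94 g/mol = 0.02141 mol
Divide by the smallest (0.02141 mol Mn): Br 2.001, Mn 1.000
→ Br2Mn

Br2Mn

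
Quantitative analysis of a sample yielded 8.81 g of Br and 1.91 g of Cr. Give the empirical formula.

Moles — Br: 8.81 / 79.90 = 0.1103 mol; Cr: 1.91 / 52.00 = 0.03673 mol
Smallest is Cr at 0.03673 mol; normalising gives Br 3.002, Cr 1.000
→ Br3Cr

Br3Cr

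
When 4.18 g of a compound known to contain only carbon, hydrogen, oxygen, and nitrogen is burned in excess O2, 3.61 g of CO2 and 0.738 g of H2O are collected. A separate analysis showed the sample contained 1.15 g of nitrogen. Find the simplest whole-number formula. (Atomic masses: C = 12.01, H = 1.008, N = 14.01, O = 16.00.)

mol C = 3.61 / 44.01 = 0.08203; mass C = 0.08203 × 12.01 = 0.9851 g
mol H = 2 × (0.738 / 18.02) = 0.08191; mass H = 0.08191 × 1.008 = 0.08256 g
mol N = 1.15 / 14.01 = 0.08208
mass O = 4.18 − (2.218) = 1.962 g → mol O = 0.1226
Smallest is H at 0.08191 mol; normalising gives C 1.001, H 1.000, N 1.002, O 1.497
×2: C 2.00, H 2.00, N 2.00, O 2.99 → C2H2N2O3

C2H2N2O3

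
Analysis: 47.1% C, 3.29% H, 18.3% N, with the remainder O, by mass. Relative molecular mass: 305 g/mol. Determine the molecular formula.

C12H10N4O6

Assume 100 g: 47.1 g C, 3.29 g H, 18.3 g N, 31.31 g O.
Moles — C: 47.1 / 12.01 = 3.922 mol; H: 3.29 / 1.008 = 3.264 mol; N: 18.3 / 14.01 = 1.306 mol; O: 31.31 / 16.00 = 1.957 mol
Smallest is N at 1.306 mol; normalising gives C 3.002, H 2.499, N 1.000, O 1.498
Multiply by 2: C 6.00, H 5.00, N 2.00, O 3.00 → C6H5N2O3
Empirical-formula mass = 153.12 g/mol
n = 305 / 153.12 = 1.99 ≈ 2
Molecular formula = (C6H5N2O3)×2 = C12H10N4O6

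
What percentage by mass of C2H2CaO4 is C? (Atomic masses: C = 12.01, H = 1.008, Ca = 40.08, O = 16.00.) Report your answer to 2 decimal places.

18.46%

Molar mass = 2(12.01) + 2(1.008) + 1(40.08) + 4(16.00) = 130.116 g/mol
Mass of C per mole = 2 × 12.01 = 24.020 g
% C = 24.020 / 130.116 × 100 = 18.46%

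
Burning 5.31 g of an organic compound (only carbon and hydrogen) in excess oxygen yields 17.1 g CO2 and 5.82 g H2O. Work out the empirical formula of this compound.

mol C = 17.1 / 44.01 = 0.3885; mass C = 0.3885 × 12.01 = 4.666 g
mol H = 2 × (5.82 / 18.02) = 0.6459; mass H = 0.6459 × 1.008 = 0.6511 g
Ratios (÷ 0.3885): C 1.000, H 1.662
Scaling by 3: C 3.00, H 4.99 → C3H5

C3H5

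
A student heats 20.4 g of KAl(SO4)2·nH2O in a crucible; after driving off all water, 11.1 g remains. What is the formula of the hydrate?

Mass of water lost = 20.4 − 11.1 = 9.3 g → 9.3 / 18.02 = 0.5161 mol H2O
Molar mass of KAl(SO4)2 = 258.22 g/mol → mol KAl(SO4)2 = 11.1 / 258.22 = 0.04299
n = 0.5161 / 0.04299 = 12.01 ≈ 12 → KAl(SO4)2·12H2O

KAl(SO4)2·12H2O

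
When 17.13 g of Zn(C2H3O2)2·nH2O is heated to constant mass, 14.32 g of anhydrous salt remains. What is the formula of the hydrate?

Zn(C2H3O2)2·2H2O

Mass of water lost = 17.13 − 14.32 = 2.81 g → 2.81 / 18.02 = 0.1559 mol H2O
Molar mass of Zn(C2H3O2)2 = 183.47 g/mol → mol Zn(C2H3O2)2 = 14.32 / 183.47 = 0.07805
n = 0.1559 / 0.07805 = 2.00 ≈ 2 → Zn(C2H3O2)2·2H2O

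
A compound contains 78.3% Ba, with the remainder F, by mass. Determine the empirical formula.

Assume 100 g: 78.3 g Ba, 21.7 g F.
n(Ba) = 78.3/137.33 = 0.5702, n(F) = 21.7/19.00 = 1.142
Divide by the smallest (0.5702 mol Ba): Ba 1.000, F 2.003
→ BaF2

BaF2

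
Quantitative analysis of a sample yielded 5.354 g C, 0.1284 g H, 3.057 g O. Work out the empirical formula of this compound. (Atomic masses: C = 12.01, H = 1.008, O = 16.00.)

C7H2O3

C: 5.354 g ÷ 12.01 g/mol = 0.4458 mol
H: 0.1284 g ÷ 1.008 g/mol = 0.1274 mol
O: 3.057 g ÷ 16.00 g/mol = 0.1911 mol
Ratios (÷ 0.1274): C 3.500, H 1.000, O 1.500
Scaling by 2: C 7.00, H 2.00, O 3.00 → C7H2O3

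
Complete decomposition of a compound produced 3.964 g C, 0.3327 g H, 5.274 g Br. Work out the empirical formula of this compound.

n(C) = 3.964/12.01 = 0.3301, n(H) = 0.3327/1.008 = 0.3301, n(Br) = 5.274/79.90 = 0.06601
Divide by the smallest (0.06601 mol Br): C 5.000, H 5.000, Br 1.000
Ratio ≈ 5:5:1, so the empirical formula is C5H5Br

C5H5Br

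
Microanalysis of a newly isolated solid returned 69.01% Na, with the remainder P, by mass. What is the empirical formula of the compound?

Assume 100 g: 69.01 g Na, 30.99 g P.
Na: 69.01 g ÷ 22.99 g/mol = 3.002 mol
P: 30.99 g ÷ 30.97 g/mol = 1.001 mol
Ratios (÷ 1.001): Na 3.000, P 1.000
Ratio ≈ 3:1, so the empirical formula is Na3P

Na3P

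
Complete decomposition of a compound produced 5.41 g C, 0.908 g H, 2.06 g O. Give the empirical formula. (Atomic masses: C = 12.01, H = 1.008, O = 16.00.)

C7H14O2

C: 5.41 g ÷ 12.01 g/mol = 0.4505 mol
H: 0.908 g ÷ 1.008 g/mol = 0.9008 mol
O: 2.06 g ÷ 16.00 g/mol = 0.1288 mol
Divide by the smallest (0.1288 mol O): C 3.499, H 6.996, O 1.000
×2: C 7.00, H 13.99, O 2.00 → C7H14O2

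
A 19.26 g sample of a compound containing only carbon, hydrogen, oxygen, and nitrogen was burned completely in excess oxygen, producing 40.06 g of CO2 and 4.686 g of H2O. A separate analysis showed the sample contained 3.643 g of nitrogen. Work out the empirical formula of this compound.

mol C = 40.06 / 44.01 = 0.9102; mass C = 0.9102 × 12.01 = 10.93 g
mol H = 2 × (4.686 / 18.02) = 0.5201; mass H = 0.5201 × 1.008 = 0.5242 g
mol N = 3.643 / 14.01 = 0.2600
mass O = 19.26 − (15.10) = 4.161 g → mol O = 0.2600
Divide by the smallest (0.26 mol N): C 3.501, H 2.000, N 1.000, O 1.000
Scaling by 2: C 7.00, H 4.00, N 2.00, O 2.00 → C7H4N2O2

C7H4N2O2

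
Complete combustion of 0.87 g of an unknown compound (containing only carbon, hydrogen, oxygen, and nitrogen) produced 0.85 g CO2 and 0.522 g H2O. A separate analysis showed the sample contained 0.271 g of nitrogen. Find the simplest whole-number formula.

CH3NO

mol C = 0.85 / 44.01 = 0.01931; mass C = 0.01931 × 12.01 = 0.2320 g
mol H = 2 × (0.522 / 18.02) = 0.05794; mass H = 0.05794 × 1.008 = 0.05840 g
mol N = 0.271 / 14.01 = 0.01934
mass O = 0.87 − (0.5614) = 0.3086 g → mol O = 0.01929
Divide by the smallest (0.01929 mol O): C 1.001, H 3.003, N 1.003, O 1.000
→ CH3NO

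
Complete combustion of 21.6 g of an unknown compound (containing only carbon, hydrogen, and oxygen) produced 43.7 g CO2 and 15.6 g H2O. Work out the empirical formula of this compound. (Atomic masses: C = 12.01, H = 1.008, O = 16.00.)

mol C = 43.7 / 44.01 = 0.9930; mass C = 0.9930 × 12.01 = 11.93 g
mol H = 2 × (15.6 / 18.02) = 1.731; mass H = 1.731 × 1.008 = 1.745 g
mass O = 21.6 − (13.67) = 7.929 g → mol O = 0.4956
Smallest is O at 0.4956 mol; normalising gives C 2.004, H 3.494, O 1.000
Scaling by 2: C 4.01, H 6.99, O 2.00 → C4H7O2

C4H7O2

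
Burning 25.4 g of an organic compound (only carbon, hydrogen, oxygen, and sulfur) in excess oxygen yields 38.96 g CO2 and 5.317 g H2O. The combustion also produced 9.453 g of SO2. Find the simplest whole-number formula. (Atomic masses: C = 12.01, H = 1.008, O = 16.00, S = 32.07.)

C6H4O4S

mol C = 38.96 / 44.01 = 0.8853; mass C = 0.8853 × 12.01 = 10.63 g
mol H = 2 × (5.317 / 18.02) = 0.5901; mass H = 0.5901 × 1.008 = 0.5948 g
mol S = 9.453 / 64.07 = 0.1475; mass S = 4.732 g
mass O = 25.4 − (15.96) = 9.442 g → mol O = 0.5901
Smallest is S at 0.1475 mol; normalising gives C 6.000, H 4.000, O 4.000, S 1.000
≈ 6:4:4:1 → C6H4O4S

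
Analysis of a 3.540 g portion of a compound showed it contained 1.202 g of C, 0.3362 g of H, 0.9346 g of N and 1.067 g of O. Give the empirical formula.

C3H10N2O2

n(C) = 1.202/12.01 = 0.1001, n(H) = 0.3362/1.008 = 0.3335, n(N) = 0.9346/14.01 = 0.06671, n(O) = 1.067/16.00 = 0.06669
Smallest is O at 0.06669 mol; normalising gives C 1.501, H 5.001, N 1.000, O 1.000
Multiply by 2: C 3.00, H 10.00, N 2.00, O 2.00 → C3H10N2O2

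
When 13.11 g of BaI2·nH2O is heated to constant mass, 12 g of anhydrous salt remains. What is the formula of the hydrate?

Mass of water lost = 13.11 − 12 = 1.11 g → 1.11 / 18.02 = 0.0616 mol H2O
Molar mass of BaI2 = 391.13 g/mol → mol BaI2 = 12 / 391.13 = 0.03068
n = 0.0616 / 0.03068 = 2.01 ≈ 2 → BaI2·2H2O

BaI2·2H2O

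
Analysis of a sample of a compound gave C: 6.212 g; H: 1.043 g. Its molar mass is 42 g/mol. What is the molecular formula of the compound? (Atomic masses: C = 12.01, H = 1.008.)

Moles — C: 6.212 / 12.01 = 0.5172 mol; H: 1.043 / 1.008 = 1.035 mol
Ratios (÷ 0.5172): C 1.000, H 2.000
→ CH2
Empirical-formula mass = 14.03 g/mol
n = 42 / 14.03 = 2.99 ≈ 3
Molecular formula = (CH2)×3 = C3H6

C3H6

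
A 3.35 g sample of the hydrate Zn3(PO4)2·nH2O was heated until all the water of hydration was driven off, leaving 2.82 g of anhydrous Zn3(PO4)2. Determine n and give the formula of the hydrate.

Zn3(PO4)2·4H2O

Mass of water lost = 3.35 − 2.82 = 0.53 g → 0.53 / 18.02 = 0.02941 mol H2O
Molar mass of Zn3(PO4)2 = 386.08 g/mol → mol Zn3(PO4)2 = 2.82 / 386.08 = 0.007304
n = 0.02941 / 0.007304 = 4.03 ≈ 4 → Zn3(PO4)2·4H2O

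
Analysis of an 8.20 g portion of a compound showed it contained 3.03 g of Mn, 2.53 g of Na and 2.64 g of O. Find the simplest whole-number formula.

Moles — Mn: 3.03 / 54.94 = 0.05515 mol; Na: 2.53 / 22.99 = 0.11 mol; O: 2.64 / 16.00 = 0.165 mol
Divide by the smallest (0.05515 mol Mn): Mn 1.000, Na 1.995, O 2.992
≈ 1:2:3 → MnNa2O3

MnNa2O3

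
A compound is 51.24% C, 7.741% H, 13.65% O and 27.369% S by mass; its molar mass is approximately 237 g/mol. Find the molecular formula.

C10H18O2S2

Assume 100 g: 51.24 g C, 7.741 g H, 13.65 g O, 27.369 g S.
C: 51.24 g ÷ 12.01 g/mol = 4.266 mol
H: 7.741 g ÷ 1.008 g/mol = 7.68 mol
O: 13.65 g ÷ 16.00 g/mol = 0.8531 mol
S: 27.369 g ÷ 32.07 g/mol = 0.8534 mol
Smallest is O at 0.8531 mol; normalising gives C 5.001, H 9.002, O 1.000, S 1.000
Ratio ≈ 5:9:1:1, so the empirical formula is C5H9OS
Empirical-formula mass = 117.19 g/mol
n = 237 / 117.19 = 2.02 ≈ 2
Molecular formula = (C5H9OS)×2 = C10H18O2S2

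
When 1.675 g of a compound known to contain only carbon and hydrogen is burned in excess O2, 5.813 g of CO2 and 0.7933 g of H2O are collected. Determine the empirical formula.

mol C = 5.813 / 44.01 = 0.1321; mass C = 0.1321 × 12.01 = 1.586 g
mol H = 2 × (0.7933 / 18.02) = 0.08805; mass H = 0.08805 × 1.008 = 0.08875 g
Divide by the smallest (0.08805 mol H): C 1.500, H 1.000
Multiply by 2: C 3.00, H 2.00 → C3H2

C3H2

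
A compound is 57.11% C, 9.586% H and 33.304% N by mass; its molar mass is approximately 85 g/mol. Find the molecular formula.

C4H8N2

Assume 100 g: 57.11 g C, 9.586 g H, 33.304 g N.
C: 57.11 g ÷ 12.01 g/mol = 4.755 mol
H: 9.586 g ÷ 1.008 g/mol = 9.51 mol
N: 33.304 g ÷ 14.01 g/mol = 2.377 mol
Divide by the smallest (2.377 mol N): C 2.000, H 4.001, N 1.000
Ratio ≈ 2:4:1, so the empirical formula is C2H4N
Empirical-formula mass = 42.06 g/mol
n = 85 / 42.06 = 2.02 ≈ 2
Molecular formula = (C2H4N)×2 = C4H8N2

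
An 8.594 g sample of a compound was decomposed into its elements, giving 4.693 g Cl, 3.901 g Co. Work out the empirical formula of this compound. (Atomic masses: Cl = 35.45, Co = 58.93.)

Cl2Co

Moles — Cl: 4.693 / 35.45 = 0.1324 mol; Co: 3.901 / 58.93 = 0.0662 mol
Ratios (÷ 0.0662): Cl 2.000, Co 1.000
→ Cl2Co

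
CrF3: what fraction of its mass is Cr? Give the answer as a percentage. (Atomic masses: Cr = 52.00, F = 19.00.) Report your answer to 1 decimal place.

47.7%

Molar mass = 1(52.00) + 3(19.00) = 109.000 g/mol
Mass of Cr per mole = 1 × 52.00 = 52.000 g
% Cr = 52.000 / 109.000 × 100 = 47.7%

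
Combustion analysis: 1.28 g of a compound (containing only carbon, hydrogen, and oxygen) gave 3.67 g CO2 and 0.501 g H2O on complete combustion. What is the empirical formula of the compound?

C6H4O

mol C = 3.67 / 44.01 = 0.08339; mass C = 0.08339 × 12.01 = 1.002 g
mol H = 2 × (0.501 / 18.02) = 0.05560; mass H = 0.05560 × 1.008 = 0.05605 g
mass O = 1.28 − (1.058) = 0.2224 g → mol O = 0.01390
Smallest is O at 0.0139 mol; normalising gives C 5.998, H 4.000, O 1.000
→ C6H4O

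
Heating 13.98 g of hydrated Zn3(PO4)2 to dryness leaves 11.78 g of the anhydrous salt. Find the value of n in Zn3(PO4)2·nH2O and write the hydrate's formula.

Mass of water lost = 13.98 − 11.78 = 2.2 g → 2.2 / 18.02 = 0.1221 mol H2O
Molar mass of Zn3(PO4)2 = 386.08 g/mol → mol Zn3(PO4)2 = 11.78 / 386.08 = 0.03051
n = 0.1221 / 0.03051 = 4.00 ≈ 4 → Zn3(PO4)2·4H2O

Zn3(PO4)2·4H2O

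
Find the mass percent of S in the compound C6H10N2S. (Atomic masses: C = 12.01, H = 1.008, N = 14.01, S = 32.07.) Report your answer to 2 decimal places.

Molar mass = 6(12.01) + 10(1.008) + 2(14.01) + 1(32.07) = 142.230 g/mol
Mass of S per mole = 1 × 32.07 = 32.070 g
% S = 32.070 / 142.230 × 100 = 22.55%

22.55%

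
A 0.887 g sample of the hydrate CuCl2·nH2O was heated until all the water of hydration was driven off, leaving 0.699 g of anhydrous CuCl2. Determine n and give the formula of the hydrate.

Mass of water lost = 0.887 − 0.699 = 0.188 g → 0.188 / 18.02 = 0.01043 mol H2O
Molar mass of CuCl2 = 134.45 g/mol → mol CuCl2 = 0.699 / 134.45 = 0.005199
n = 0.01043 / 0.005199 = 2.01 ≈ 2 → CuCl2·2H2O

CuCl2·2H2O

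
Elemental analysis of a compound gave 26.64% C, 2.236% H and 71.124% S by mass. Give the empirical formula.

Assume 100 g: 26.64 g C, 2.236 g H, 71.124 g S.
Moles — C: 26.64 / 12.01 = 2.218 mol; H: 2.236 / 1.008 = 2.218 mol; S: 71.124 / 32.07 = 2.218 mol
Divide by the smallest (2.218 mol S): C 1.000, H 1.000, S 1.000
Ratio ≈ 1:1:1, so the empirical formula is CHS

CHS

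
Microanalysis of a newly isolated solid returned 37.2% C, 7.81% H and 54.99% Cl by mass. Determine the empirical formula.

C2H5Cl

Assume 100 g: 37.2 g C, 7.81 g H, 54.99 g Cl.
Moles — C: 37.2 / 12.01 = 3.097 mol; H: 7.81 / 1.008 = 7.748 mol; Cl: 54.99 / 35.45 = 1.551 mol
Divide by the smallest (1.551 mol Cl): C 1.997, H 4.995, Cl 1.000
→ C2H5Cl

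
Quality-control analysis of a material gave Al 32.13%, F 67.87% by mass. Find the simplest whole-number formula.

Assume 100 g: 32.13 g Al, 67.87 g F.
n(Al) = 32.13/26.98 = 1.191, n(F) = 67.87/19.00 = 3.572
Ratios (÷ 1.191): Al 1.000, F 3.000
→ AlF3

AlF3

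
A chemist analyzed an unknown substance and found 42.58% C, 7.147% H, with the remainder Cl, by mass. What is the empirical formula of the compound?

Assume 100 g: 42.58 g C, 7.147 g H, 50.273 g Cl.
C: 42.58 g ÷ 12.01 g/mol = 3.545 mol
H: 7.147 g ÷ 1.008 g/mol = 7.09 mol
Cl: 50.273 g ÷ 35.45 g/mol = 1.418 mol
Divide by the smallest (1.418 mol Cl): C 2.500, H 5.000, Cl 1.000
Scaling by 2: C 5.00, H 10.00, Cl 2.00 → C5H10Cl2

C5H10Cl2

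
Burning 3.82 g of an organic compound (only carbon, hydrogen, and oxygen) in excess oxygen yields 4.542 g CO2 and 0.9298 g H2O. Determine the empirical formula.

mol C = 4.542 / 44.01 = 0.1032; mass C = 0.1032 × 12.01 = 1.239 g
mol H = 2 × (0.9298 / 18.02) = 0.1032; mass H = 0.1032 × 1.008 = 0.1040 g
mass O = 3.82 − (1.343) = 2.477 g → mol O = 0.1548
Ratios (÷ 0.1032): C 1.000, H 1.000, O 1.500
Multiply by 2: C 2.00, H 2.00, O 3.00 → C2H2O3

C2H2O3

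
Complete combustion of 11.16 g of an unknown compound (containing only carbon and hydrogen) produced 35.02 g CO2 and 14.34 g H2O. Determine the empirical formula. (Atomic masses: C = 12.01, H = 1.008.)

CH2

mol C = 35.02 / 44.01 = 0.7957; mass C = 0.7957 × 12.01 = 9.557 g
mol H = 2 × (14.34 / 18.02) = 1.592; mass H = 1.592 × 1.008 = 1.604 g
Divide by the smallest (0.7957 mol C): C 1.000, H 2.000
→ CH2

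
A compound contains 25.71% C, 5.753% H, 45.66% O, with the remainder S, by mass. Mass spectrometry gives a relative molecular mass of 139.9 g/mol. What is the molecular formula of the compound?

Assume 100 g: 25.71 g C, 5.753 g H, 45.66 g O, 22.877 g S.
C: 25.71 g ÷ 12.01 g/mol = 2.141 mol
H: 5.753 g ÷ 1.008 g/mol = 5.707 mol
O: 45.66 g ÷ 16.00 g/mol = 2.854 mol
S: 22.877 g ÷ 32.07 g/mol = 0.7133 mol
Ratios (÷ 0.7133): C 3.001, H 8.001, O 4.001, S 1.000
→ C3H8O4S
Empirical-formula mass = 140.16 g/mol
n = 139.9 / 140.16 = 1.00 ≈ 1
Molecular formula = empirical formula = C3H8O4S

C3H8O4S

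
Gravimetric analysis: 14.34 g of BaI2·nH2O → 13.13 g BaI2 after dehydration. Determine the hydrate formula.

Mass of water lost = 14.34 − 13.13 = 1.21 g → 1.21 / 18.02 = 0.06715 mol H2O
Molar mass of BaI2 = 391.13 g/mol → mol BaI2 = 13.13 / 391.13 = 0.03357
n = 0.06715 / 0.03357 = 2.00 ≈ 2 → BaI2·2H2O

BaI2·2H2O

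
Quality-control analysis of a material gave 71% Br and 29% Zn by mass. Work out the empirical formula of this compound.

Br2Zn

Assume 100 g: 71 g Br, 29 g Zn.
Moles — Br: 71 / 79.90 = 0.8886 mol; Zn: 29 / 65.38 = 0.4436 mol
Ratios (÷ 0.4436): Br 2.003, Zn 1.000
≈ 2:1 → Br2Zn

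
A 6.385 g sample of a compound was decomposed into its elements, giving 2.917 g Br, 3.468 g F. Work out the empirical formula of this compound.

BrF5

Br: 2.917 g ÷ 79.90 g/mol = 0.03651 mol
F: 3.468 g ÷ 19.00 g/mol = 0.1825 mol
Ratios (÷ 0.03651): Br 1.000, F 5.000
≈ 1:5 → BrF5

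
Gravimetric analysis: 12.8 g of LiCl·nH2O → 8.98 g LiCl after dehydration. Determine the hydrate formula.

LiCl·H2O

Mass of water lost = 12.8 − 8.98 = 3.82 g → 3.82 / 18.02 = 0.212 mol H2O
Molar mass of LiCl = 42.39 g/mol → mol LiCl = 8.98 / 42.39 = 0.2118
n = 0.212 / 0.2118 = 1.00 ≈ 1 → LiCl·H2O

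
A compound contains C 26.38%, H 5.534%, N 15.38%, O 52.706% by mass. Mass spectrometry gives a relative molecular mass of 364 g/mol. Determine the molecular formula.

C8H20N4O12

Assume 100 g: 26.38 g C, 5.534 g H, 15.38 g N, 52.706 g O.
Moles — C: 26.38 / 12.01 = 2.197 mol; H: 5.534 / 1.008 = 5.49 mol; N: 15.38 / 14.01 = 1.098 mol; O: 52.706 / 16.00 = 3.294 mol
Divide by the smallest (1.098 mol N): C 2.001, H 5.001, N 1.000, O 3.001
→ C2H5NO3
Empirical-formula mass = 91.07 g/mol
n = 364 / 91.07 = 4.00 ≈ 4
Molecular formula = (C2H5NO3)×4 = C8H20N4O12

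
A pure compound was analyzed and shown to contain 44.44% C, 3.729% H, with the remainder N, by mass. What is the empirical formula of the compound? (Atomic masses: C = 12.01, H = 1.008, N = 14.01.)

CHN

Assume 100 g: 44.44 g C, 3.729 g H, 51.831 g N.
Moles — C: 44.44 / 12.01 = 3.7 mol; H: 3.729 / 1.008 = 3.699 mol; N: 51.831 / 14.01 = 3.7 mol
Ratios (÷ 3.699): C 1.000, H 1.000, N 1.000
Ratio ≈ 1:1:1, so the empirical formula is CHN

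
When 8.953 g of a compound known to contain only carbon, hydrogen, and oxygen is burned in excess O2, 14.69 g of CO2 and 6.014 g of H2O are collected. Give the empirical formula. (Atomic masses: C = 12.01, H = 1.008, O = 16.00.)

C5H10O4

mol C = 14.69 / 44.01 = 0.3338; mass C = 0.3338 × 12.01 = 4.009 g
mol H = 2 × (6.014 / 18.02) = 0.6675; mass H = 0.6675 × 1.008 = 0.6728 g
mass O = 8.953 − (4.682) = 4.271 g → mol O = 0.2670
Divide by the smallest (0.267 mol O): C 1.250, H 2.500, O 1.000
×4: C 5.00, H 10.00, O 4.00 → C5H10O4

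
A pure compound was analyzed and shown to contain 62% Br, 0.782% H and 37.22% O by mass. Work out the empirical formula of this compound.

BrHO3

Assume 100 g: 62 g Br, 0.782 g H, 37.22 g O.
n(Br) = 62/79.90 = 0.776, n(H) = 0.782/1.008 = 0.7758, n(O) = 37.22/16.00 = 2.326
Smallest is H at 0.7758 mol; normalising gives Br 1.000, H 1.000, O 2.999
Ratio ≈ 1:1:3, so the empirical formula is BrHO3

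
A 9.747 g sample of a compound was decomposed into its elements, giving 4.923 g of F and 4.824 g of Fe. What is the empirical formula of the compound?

F3Fe

n(F) = 4.923/19.00 = 0.2591, n(Fe) = 4.824/55.85 = 0.08637
Smallest is Fe at 0.08637 mol; normalising gives F 3.000, Fe 1.000
→ F3Fe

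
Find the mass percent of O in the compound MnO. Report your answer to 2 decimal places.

22.55%

Molar mass = 1(54.94) + 1(16.00) = 70.940 g/mol
Mass of O per mole = 1 × 16.00 = 16.000 g
% O = 16.000 / 70.940 × 100 = 22.55%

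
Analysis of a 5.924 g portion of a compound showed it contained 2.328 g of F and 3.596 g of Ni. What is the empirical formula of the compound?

F2Ni

Moles — F: 2.328 / 19.00 = 0.1225 mol; Ni: 3.596 / 58.69 = 0.06127 mol
Ratios (÷ 0.06127): F 2.000, Ni 1.000
Ratio ≈ 2:1, so the empirical formula is F2Ni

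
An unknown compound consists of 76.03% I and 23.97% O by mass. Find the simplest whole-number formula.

I2O5

Assume 100 g: 76.03 g I, 23.97 g O.
n(I) = 76.03/126.90 = 0.5991, n(O) = 23.97/16.00 = 1.498
Divide by the smallest (0.5991 mol I): I 1.000, O 2.500
Multiply by 2: I 2.00, O 5.00 → I2O5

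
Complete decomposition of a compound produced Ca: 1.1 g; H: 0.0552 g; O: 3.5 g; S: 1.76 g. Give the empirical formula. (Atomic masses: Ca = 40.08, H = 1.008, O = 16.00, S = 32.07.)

Moles — Ca: 1.1 / 40.08 = 0.02745 mol; H: 0.0552 / 1.008 = 0.05476 mol; O: 3.5 / 16.00 = 0.2188 mol; S: 1.76 / 32.07 = 0.05488 mol
Smallest is Ca at 0.02745 mol; normalising gives Ca 1.000, H 1.995, O 7.970, S 2.000
Ratio ≈ 1:2:8:2, so the empirical formula is CaH2O8S2

CaH2O8S2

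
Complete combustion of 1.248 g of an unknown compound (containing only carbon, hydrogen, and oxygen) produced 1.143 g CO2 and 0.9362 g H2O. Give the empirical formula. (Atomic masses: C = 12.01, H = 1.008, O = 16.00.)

CH4O2

mol C = 1.143 / 44.01 = 0.02597; mass C = 0.02597 × 12.01 = 0.3119 g
mol H = 2 × (0.9362 / 18.02) = 0.1039; mass H = 0.1039 × 1.008 = 0.1047 g
mass O = 1.248 − (0.4167) = 0.8313 g → mol O = 0.05196
Ratios (÷ 0.02597): C 1.000, H 4.001, O 2.001
Ratio ≈ 1:4:2, so the empirical formula is CH4O2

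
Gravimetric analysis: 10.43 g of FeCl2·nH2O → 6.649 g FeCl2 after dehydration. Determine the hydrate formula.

FeCl2·4H2O

Mass of water lost = 10.43 − 6.649 = 3.781 g → 3.781 / 18.02 = 0.2098 mol H2O
Molar mass of FeCl2 = 126.75 g/mol → mol FeCl2 = 6.649 / 126.75 = 0.05246
n = 0.2098 / 0.05246 = 4.00 ≈ 4 → FeCl2·4H2O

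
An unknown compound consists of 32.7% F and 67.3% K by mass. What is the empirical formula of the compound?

FK

Assume 100 g: 32.7 g F, 67.3 g K.
F: 32.7 g ÷ 19.00 g/mol = 1.721 mol
K: 67.3 g ÷ 39.10 g/mol = 1.721 mol
Divide by the smallest (1.721 mol F): F 1.000, K 1.000
Ratio ≈ 1:1, so the empirical formula is FK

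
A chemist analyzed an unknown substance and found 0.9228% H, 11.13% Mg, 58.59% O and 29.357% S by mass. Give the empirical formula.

H2MgO8S2

Assume 100 g: 0.9228 g H, 11.13 g Mg, 58.59 g O, 29.357 g S.
H: 0.9228 g ÷ 1.008 g/mol = 0.9155 mol
Mg: 11.13 g ÷ 24.31 g/mol = 0.4578 mol
O: 58.59 g ÷ 16.00 g/mol = 3.662 mol
S: 29.357 g ÷ 32.07 g/mol = 0.9154 mol
Smallest is Mg at 0.4578 mol; normalising gives H 2.000, Mg 1.000, O 7.998, S 1.999
→ H2MgO8S2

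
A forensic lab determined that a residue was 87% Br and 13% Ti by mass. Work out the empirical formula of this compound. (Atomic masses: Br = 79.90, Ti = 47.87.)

Assume 100 g: 87 g Br, 13 g Ti.
Moles — Br: 87 / 79.90 = 1.089 mol; Ti: 13 / 47.87 = 0.2716 mol
Smallest is Ti at 0.2716 mol; normalising gives Br 4.010, Ti 1.000
≈ 4:1 → Br4Ti

Br4Ti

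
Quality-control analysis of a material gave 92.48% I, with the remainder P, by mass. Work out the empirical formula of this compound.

Assume 100 g: 92.48 g I, 7.52 g P.
n(I) = 92.48/126.90 = 0.7288, n(P) = 7.52/30.97 = 0.2428
Ratios (÷ 0.2428): I 3.001, P 1.000
≈ 3:1 → I3P

I3P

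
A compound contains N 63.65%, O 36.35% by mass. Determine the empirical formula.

Assume 100 g: 63.65 g N, 36.35 g O.
n(N) = 63.65/14.01 = 4.543, n(O) = 36.35/16.00 = 2.272
Ratios (÷ 2.272): N 2.000, O 1.000
→ N2O

N2O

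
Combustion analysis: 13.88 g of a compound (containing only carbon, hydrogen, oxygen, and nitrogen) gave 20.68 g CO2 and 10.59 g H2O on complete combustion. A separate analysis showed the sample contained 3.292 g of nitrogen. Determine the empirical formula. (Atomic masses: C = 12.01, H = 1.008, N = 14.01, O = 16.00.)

C2H5NO

mol C = 20.68 / 44.01 = 0.4699; mass C = 0.4699 × 12.01 = 5.643 g
mol H = 2 × (10.59 / 18.02) = 1.175; mass H = 1.175 × 1.008 = 1.185 g
mol N = 3.292 / 14.01 = 0.2350
mass O = 13.88 − (10.12) = 3.760 g → mol O = 0.2350
Ratios (÷ 0.235): C 2.000, H 5.002, N 1.000, O 1.000
Ratio ≈ 2:5:1:1, so the empirical formula is C2H5NO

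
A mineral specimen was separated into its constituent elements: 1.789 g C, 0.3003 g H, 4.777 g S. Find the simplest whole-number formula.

Moles — C: 1.789 / 12.01 = 0.149 mol; H: 0.3003 / 1.008 = 0.2979 mol; S: 4.777 / 32.07 = 0.149 mol
Divide by the smallest (0.149 mol S): C 1.000, H 2.000, S 1.000
→ CH2S

CH2S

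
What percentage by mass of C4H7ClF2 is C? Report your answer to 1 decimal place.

Molar mass = 4(12.01) + 7(1.008) + 1(35.45) + 2(19.00) = 128.546 g/mol
Mass of C per mole = 4 × 12.01 = 48.040 g
% C = 48.040 / 128.546 × 100 = 37.4%

37.4%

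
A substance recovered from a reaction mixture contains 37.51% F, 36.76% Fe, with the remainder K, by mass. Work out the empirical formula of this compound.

F3FeK

Assume 100 g: 37.51 g F, 36.76 g Fe, 25.73 g K.
Moles — F: 37.51 / 19.00 = 1.974 mol; Fe: 36.76 / 55.85 = 0.6582 mol; K: 25.73 / 39.10 = 0.6581 mol
Divide by the smallest (0.6581 mol K): F 3.000, Fe 1.000, K 1.000
Ratio ≈ 3:1:1, so the empirical formula is F3FeK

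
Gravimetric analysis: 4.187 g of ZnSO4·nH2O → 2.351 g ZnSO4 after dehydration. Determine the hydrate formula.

Mass of water lost = 4.187 − 2.351 = 1.836 g → 1.836 / 18.02 = 0.1019 mol H2O
Molar mass of ZnSO4 = 161.45 g/mol → mol ZnSO4 = 2.351 / 161.45 = 0.01456
n = 0.1019 / 0.01456 = 7.00 ≈ 7 → ZnSO4·7H2O

ZnSO4·7H2O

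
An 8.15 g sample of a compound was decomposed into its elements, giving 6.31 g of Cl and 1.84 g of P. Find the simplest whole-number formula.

Cl3P

Moles — Cl: 6.31 / 35.45 = 0.178 mol; P: 1.84 / 30.97 = 0.05941 mol
Divide by the smallest (0.05941 mol P): Cl 2.996, P 1.000
Ratio ≈ 3:1, so the empirical formula is Cl3P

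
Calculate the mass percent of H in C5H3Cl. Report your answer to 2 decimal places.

Molar mass = 5(12.01) + 3(1.008) + 1(35.45) = 98.524 g/mol
Mass of H per mole = 3 × 1.008 = 3.024 g
% H = 3.024 / 98.524 × 100 = 3.07%

3.07%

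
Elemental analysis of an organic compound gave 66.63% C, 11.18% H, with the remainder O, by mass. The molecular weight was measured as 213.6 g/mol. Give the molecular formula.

Assume 100 g: 66.63 g C, 11.18 g H, 22.19 g O.
n(C) = 66.63/12.01 = 5.548, n(H) = 11.18/1.008 = 11.09, n(O) = 22.19/16.00 = 1.387
Smallest is O at 1.387 mol; normalising gives C 4.000, H 7.997, O 1.000
≈ 4:8:1 → C4H8O
Empirical-formula mass = 72.10 g/mol
n = 213.6 / 72.10 = 2.96 ≈ 3
Molecular formula = (C4H8O)×3 = C12H24O3

C12H24O3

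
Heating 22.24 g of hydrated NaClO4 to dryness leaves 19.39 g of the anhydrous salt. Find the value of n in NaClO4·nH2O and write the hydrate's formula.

NaClO4·H2O

Mass of water lost = 22.24 − 19.39 = 2.85 g → 2.85 / 18.02 = 0.1582 mol H2O
Molar mass of NaClO4 = 122.44 g/mol → mol NaClO4 = 19.39 / 122.44 = 0.1584
n = 0.1582 / 0.1584 = 1.00 ≈ 1 → NaClO4·H2O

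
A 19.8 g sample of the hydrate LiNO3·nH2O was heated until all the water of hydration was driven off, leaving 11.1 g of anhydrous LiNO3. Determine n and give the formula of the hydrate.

LiNO3·3H2O

Mass of water lost = 19.8 − 11.1 = 8.7 g → 8.7 / 18.02 = 0.4828 mol H2O
Molar mass of LiNO3 = 68.95 g/mol → mol LiNO3 = 11.1 / 68.95 = 0.161
n = 0.4828 / 0.161 = 3.00 ≈ 3 → LiNO3·3H2O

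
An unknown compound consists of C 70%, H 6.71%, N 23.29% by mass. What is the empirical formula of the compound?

Assume 100 g: 70 g C, 6.71 g H, 23.29 g N.
n(C) = 70/12.01 = 5.828, n(H) = 6.71/1.008 = 6.657, n(N) = 23.29/14.01 = 1.662
Ratios (÷ 1.662): C 3.506, H 4.004, N 1.000
Multiply by 2: C 7.01, H 8.01, N 2.00 → C7H8N2

C7H8N2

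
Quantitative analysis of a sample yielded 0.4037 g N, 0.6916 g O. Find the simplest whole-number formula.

N: 0.4037 g ÷ 14.01 g/mol = 0.02882 mol
O: 0.6916 g ÷ 16.00 g/mol = 0.04322 mol
Ratios (÷ 0.02882): N 1.000, O 1.500
Multiply by 2: N 2.00, O 3.00 → N2O3

N2O3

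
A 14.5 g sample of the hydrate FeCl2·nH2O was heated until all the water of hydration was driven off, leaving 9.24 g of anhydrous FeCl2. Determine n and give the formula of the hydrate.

FeCl2·4H2O

Mass of water lost = 14.5 − 9.24 = 5.26 g → 5.26 / 18.02 = 0.2919 mol H2O
Molar mass of FeCl2 = 126.75 g/mol → mol FeCl2 = 9.24 / 126.75 = 0.0729
n = 0.2919 / 0.0729 = 4.00 ≈ 4 → FeCl2·4H2O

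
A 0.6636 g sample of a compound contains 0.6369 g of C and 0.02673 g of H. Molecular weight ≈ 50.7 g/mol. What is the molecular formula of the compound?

Moles — C: 0.6369 / 12.01 = 0.05303 mol; H: 0.02673 / 1.008 = 0.02652 mol
Divide by the smallest (0.02652 mol H): C 2.000, H 1.000
→ C2H
Empirical-formula mass = 25.03 g/mol
n = 50.7 / 25.03 = 2.03 ≈ 2
Molecular formula = (C2H)×2 = C4H2

C4H2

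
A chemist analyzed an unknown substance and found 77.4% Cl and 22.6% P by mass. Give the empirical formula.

Cl3P

Assume 100 g: 77.4 g Cl, 22.6 g P.
Cl: 77.4 g ÷ 35.45 g/mol = 2.183 mol
P: 22.6 g ÷ 30.97 g/mol = 0.7297 mol
Divide by the smallest (0.7297 mol P): Cl 2.992, P 1.000
→ Cl3P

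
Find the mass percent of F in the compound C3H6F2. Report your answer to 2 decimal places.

47.45%

Molar mass = 3(12.01) + 6(1.008) + 2(19.00) = 80.078 g/mol
Mass of F per mole = 2 × 19.00 = 38.000 g
% F = 38.000 / 80.078 × 100 = 47.45%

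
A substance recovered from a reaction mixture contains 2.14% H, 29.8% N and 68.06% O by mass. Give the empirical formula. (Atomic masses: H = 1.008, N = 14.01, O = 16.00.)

Assume 100 g: 2.14 g H, 29.8 g N, 68.06 g O.
n(H) = 2.14/1.008 = 2.123, n(N) = 29.8/14.01 = 2.127, n(O) = 68.06/16.00 = 4.254
Divide by the smallest (2.123 mol H): H 1.000, N 1.002, O 2.004
→ HNO2

HNO2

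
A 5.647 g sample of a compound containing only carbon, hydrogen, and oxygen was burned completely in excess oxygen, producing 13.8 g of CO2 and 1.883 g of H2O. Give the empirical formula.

mol C = 13.8 / 44.01 = 0.3136; mass C = 0.3136 × 12.01 = 3.766 g
mol H = 2 × (1.883 / 18.02) = 0.2090; mass H = 0.2090 × 1.008 = 0.2107 g
mass O = 5.647 − (3.977) = 1.670 g → mol O = 0.1044
Ratios (÷ 0.1044): C 3.003, H 2.002, O 1.000
→ C3H2O

C3H2O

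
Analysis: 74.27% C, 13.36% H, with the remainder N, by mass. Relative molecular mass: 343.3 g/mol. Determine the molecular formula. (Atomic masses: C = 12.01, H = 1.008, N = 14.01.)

C21H45N3

Assume 100 g: 74.27 g C, 13.36 g H, 12.37 g N.
C: 74.27 g ÷ 12.01 g/mol = 6.184 mol
H: 13.36 g ÷ 1.008 g/mol = 13.25 mol
N: 12.37 g ÷ 14.01 g/mol = 0.8829 mol
Divide by the smallest (0.8829 mol N): C 7.004, H 15.011, N 1.000
Ratio ≈ 7:15:1, so the empirical formula is C7H15N
Empirical-formula mass = 113.20 g/mol
n = 343.3 / 113.20 = 3.03 ≈ 3
Molecular formula = (C7H15N)×3 = C21H45N3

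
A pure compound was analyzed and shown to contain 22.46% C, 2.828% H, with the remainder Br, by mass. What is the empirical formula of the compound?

C2H3Br

Assume 100 g: 22.46 g C, 2.828 g H, 74.712 g Br.
C: 22.46 g ÷ 12.01 g/mol = 1.87 mol
H: 2.828 g ÷ 1.008 g/mol = 2.806 mol
Br: 74.712 g ÷ 79.90 g/mol = 0.9351 mol
Smallest is Br at 0.9351 mol; normalising gives C 2.000, H 3.000, Br 1.000
≈ 2:3:1 → C2H3Br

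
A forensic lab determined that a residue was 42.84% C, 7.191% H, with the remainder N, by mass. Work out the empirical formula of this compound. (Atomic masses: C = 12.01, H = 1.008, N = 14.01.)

CH2N

Assume 100 g: 42.84 g C, 7.191 g H, 49.969 g N.
n(C) = 42.84/12.01 = 3.567, n(H) = 7.191/1.008 = 7.134, n(N) = 49.969/14.01 = 3.567
Ratios (÷ 3.567): C 1.000, H 2.000, N 1.000
≈ 1:2:1 → CH2N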